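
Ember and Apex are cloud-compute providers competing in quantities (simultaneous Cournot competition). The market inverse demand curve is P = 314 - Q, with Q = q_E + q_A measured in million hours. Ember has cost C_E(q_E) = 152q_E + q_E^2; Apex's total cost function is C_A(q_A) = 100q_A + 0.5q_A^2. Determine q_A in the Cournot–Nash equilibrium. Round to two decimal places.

63.09

Ember's profit: π_E = (314 - Q)q_E - (152q_E + q_E²). Setting ∂π_E/∂q_E = 0: 162 - 4q_E - (q_A) = 0.
Apex's first-order condition: 214 - 3q_A - (q_E) = 0.
Best responses: q_E = (162 - q_A)/4, q_A = (214 - q_E)/3.
Solving the pair: q_E = 272/11, q_A = 694/11.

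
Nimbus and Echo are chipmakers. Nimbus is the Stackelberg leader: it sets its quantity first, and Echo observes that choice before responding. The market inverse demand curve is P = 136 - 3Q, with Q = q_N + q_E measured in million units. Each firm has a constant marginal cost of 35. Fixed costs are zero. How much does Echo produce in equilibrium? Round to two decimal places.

8.42

The follower Echo best-responds to any q_N: π_E = (136 - 3Q)q_E - 35q_E.
∂π_E/∂q_E = 101 - 3q_N - 6q_E = 0 gives the reaction function q_E = (101 - 3q_N)/6.
Nimbus substitutes q_E(q_N) into its own profit: π_N = q_N(136 - 3q_N - (101 - 3q_N)/2) - 35q_N = (171/2 - (3/2)q_N)q_N - 35q_N.
Leader FOC: 101/2 - 3q_N = 0, so q_N = 101/6.
Then q_E = (101 - 3·(101/6))/6 = 101/12.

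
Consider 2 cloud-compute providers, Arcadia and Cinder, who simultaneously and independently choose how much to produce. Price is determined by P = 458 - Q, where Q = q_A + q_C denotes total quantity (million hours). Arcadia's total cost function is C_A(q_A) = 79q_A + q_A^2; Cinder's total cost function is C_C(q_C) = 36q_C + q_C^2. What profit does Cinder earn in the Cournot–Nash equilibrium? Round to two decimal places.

15230.94

Arcadia's profit: π_A = (458 - Q)q_A - (79q_A + q_A²). Setting ∂π_A/∂q_A = 0: 379 - 4q_A - (q_C) = 0.
Cinder's first-order condition: 422 - 4q_C - (q_A) = 0.
Best responses: q_A = (379 - q_C)/4, q_C = (422 - q_A)/4.
Substituting one into the other gives q_A = 1094/15 and q_C = 1309/15.
Price P = 458 - 801/5 = 1489/5.
Cinder's profit: (1489/5)·(1309/15) - 36·(1309/15) - (1309/15)² = 15230.9422.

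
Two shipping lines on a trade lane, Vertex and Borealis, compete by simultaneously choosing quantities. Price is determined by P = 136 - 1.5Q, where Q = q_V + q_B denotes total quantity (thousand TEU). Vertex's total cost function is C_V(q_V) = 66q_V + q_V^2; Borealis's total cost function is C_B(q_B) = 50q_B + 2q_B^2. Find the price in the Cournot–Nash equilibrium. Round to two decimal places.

Vertex's profit: π_V = (136 - 1.5Q)q_V - (66q_V + q_V²). Setting ∂π_V/∂q_V = 0: 70 - 5q_V - (3/2)(q_B) = 0.
Borealis's profit: π_B = (136 - 1.5Q)q_B - (50q_B + 2q_B²). Setting ∂π_B/∂q_B = 0: 86 - 7q_B - (3/2)(q_V) = 0.
So q_V = (70 - (3/2)q_B)/5 and q_B = (86 - (3/2)q_V)/7.
Substituting one into the other gives q_V = 1444/131 and q_B = 1300/131.
Total output Q = 20.9466, so price P = 136 - (3/2)·20.9466 = 104.5802.

104.58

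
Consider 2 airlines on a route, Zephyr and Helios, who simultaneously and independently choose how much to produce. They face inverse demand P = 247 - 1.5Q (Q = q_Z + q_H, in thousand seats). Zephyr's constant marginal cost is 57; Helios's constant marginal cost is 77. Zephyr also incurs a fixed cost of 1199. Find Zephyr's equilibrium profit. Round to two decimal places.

Zephyr's profit: π_Z = (247 - 1.5Q)q_Z - (57q_Z). Setting ∂π_Z/∂q_Z = 0: 190 - 3q_Z - (3/2)(q_H) = 0.
Helios's first-order condition: 170 - 3q_H - (3/2)(q_Z) = 0.
Best responses: q_Z = (190 - (3/2)q_H)/3, q_H = (170 - (3/2)q_Z)/3.
Solving the pair: q_Z = 140/3, q_H = 100/3.
Price P = 247 - (3/2)·80 = 127.
Zephyr's profit: (127 - 57)·(140/3) - 1199 = 2067.6667.

2067.67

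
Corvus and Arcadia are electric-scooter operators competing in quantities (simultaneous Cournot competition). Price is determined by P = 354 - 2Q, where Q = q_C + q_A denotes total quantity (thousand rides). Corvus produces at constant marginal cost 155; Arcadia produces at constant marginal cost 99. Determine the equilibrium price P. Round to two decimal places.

Corvus's profit: π_C = (354 - 2Q)q_C - (155q_C). Setting ∂π_C/∂q_C = 0: 199 - 4q_C - 2(q_A) = 0.
Arcadia's profit: π_A = (354 - 2Q)q_A - (99q_A). Setting ∂π_A/∂q_A = 0: 255 - 4q_A - 2(q_C) = 0.
Rearranging gives the reaction functions q_C = (199 - 2q_A)/4 and q_A = (255 - 2q_C)/4.
Solving the pair: q_C = 143/6, q_A = 311/6.
Total output Q = 227/3, so price P = 354 - 2·(227/3) = 608/3.

202.67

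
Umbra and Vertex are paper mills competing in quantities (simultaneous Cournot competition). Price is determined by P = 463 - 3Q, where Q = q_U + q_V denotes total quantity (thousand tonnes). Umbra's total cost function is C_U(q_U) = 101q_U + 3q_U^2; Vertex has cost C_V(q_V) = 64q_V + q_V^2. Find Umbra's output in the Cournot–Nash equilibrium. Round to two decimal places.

Umbra's profit: π_U = (463 - 3Q)q_U - (101q_U + 3q_U²). Setting ∂π_U/∂q_U = 0: 362 - 12q_U - 3(q_V) = 0.
Vertex's profit: π_V = (463 - 3Q)q_V - (64q_V + q_V²). Setting ∂π_V/∂q_V = 0: 399 - 8q_V - 3(q_U) = 0.
So q_U = (362 - 3q_V)/12 and q_V = (399 - 3q_U)/8.
Solving the pair: q_U = 1699/87, q_V = 1234/29.

19.53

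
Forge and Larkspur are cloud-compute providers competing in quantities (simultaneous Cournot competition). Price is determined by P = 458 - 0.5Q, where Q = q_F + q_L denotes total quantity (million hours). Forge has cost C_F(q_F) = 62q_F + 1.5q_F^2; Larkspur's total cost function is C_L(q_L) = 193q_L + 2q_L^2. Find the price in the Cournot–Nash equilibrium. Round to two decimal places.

Forge's profit: π_F = (458 - 0.5Q)q_F - (62q_F + (3/2)q_F²). Setting ∂π_F/∂q_F = 0: 396 - 4q_F - (1/2)(q_L) = 0.
Larkspur's first-order condition: 265 - 5q_L - (1/2)(q_F) = 0.
So q_F = (396 - (1/2)q_L)/4 and q_L = (265 - (1/2)q_F)/5.
Substituting one into the other gives q_F = 93.5443 and q_L = 43.6456.
Total output Q = 137.1899, so price P = 458 - (1/2)·137.1899 = 389.4051.

389.41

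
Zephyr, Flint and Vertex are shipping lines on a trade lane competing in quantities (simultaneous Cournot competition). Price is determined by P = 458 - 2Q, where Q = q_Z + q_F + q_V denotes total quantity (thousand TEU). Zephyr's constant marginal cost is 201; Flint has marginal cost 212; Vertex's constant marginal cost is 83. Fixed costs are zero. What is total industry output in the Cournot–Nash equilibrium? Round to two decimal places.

109.75

Zephyr's profit: π_Z = (458 - 2Q)q_Z - (201q_Z). Setting ∂π_Z/∂q_Z = 0: 257 - 4q_Z - 2(q_F + q_V) = 0.
Flint's first-order condition: 246 - 4q_F - 2(q_Z + q_V) = 0.
Vertex's first-order condition: 375 - 4q_V - 2(q_Z + q_F) = 0.
Adding the 3 conditions: 878 − 4Q − 4Q = 0, i.e. Q = 439/4.
Back-substituting: q_Z = (257 − 439/2)/2 = 75/4, q_F = (246 − 439/2)/2 = 53/4, q_V = (375 − 439/2)/2 = 311/4.
Total output Q = 75/4 + 53/4 + 311/4 = 439/4.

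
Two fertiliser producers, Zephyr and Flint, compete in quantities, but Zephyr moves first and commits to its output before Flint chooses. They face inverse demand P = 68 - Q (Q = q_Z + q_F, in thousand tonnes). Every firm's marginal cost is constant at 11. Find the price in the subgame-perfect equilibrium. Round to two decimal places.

The follower Flint best-responds to any q_Z: π_F = (68 - Q)q_F - 11q_F.
Setting the follower's marginal profit to zero, 57 - q_Z - 2q_F = 0, i.e. q_F = (57 - q_Z)/2.
The leader anticipates this reaction. Substituting into P = 68 - Q gives P = 79/2 - (1/2)q_Z, so π_Z = (79/2 - (1/2)q_Z)q_Z - 11q_Z.
The leader's first-order condition 57/2 - q_Z = 0 yields q_Z = 57/2.
Then q_F = (57 - 57/2)/2 = 57/4.
Total output Q = 171/4, so price P = 68 - 171/4 = 101/4.

25.25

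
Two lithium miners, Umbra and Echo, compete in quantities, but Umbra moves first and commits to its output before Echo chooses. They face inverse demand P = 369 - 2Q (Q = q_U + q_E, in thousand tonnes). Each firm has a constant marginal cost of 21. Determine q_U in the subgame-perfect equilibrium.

87

The follower Echo best-responds to any q_U: π_E = (369 - 2Q)q_E - 21q_E.
Setting the follower's marginal profit to zero, 348 - 2q_U - 4q_E = 0, i.e. q_E = (348 - 2q_U)/4.
Umbra substitutes q_E(q_U) into its own profit: π_U = q_U(369 - 2q_U - (348 - 2q_U)/2) - 21q_U = (195 - q_U)q_U - 21q_U.
Leader FOC: 174 - 2q_U = 0, so q_U = 87.
Then q_E = (348 - 2·87)/4 = 87/2.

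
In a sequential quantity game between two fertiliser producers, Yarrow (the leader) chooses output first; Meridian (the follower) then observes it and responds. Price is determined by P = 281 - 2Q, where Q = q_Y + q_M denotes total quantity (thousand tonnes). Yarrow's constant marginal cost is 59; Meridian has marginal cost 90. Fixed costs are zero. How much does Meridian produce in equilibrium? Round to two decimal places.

16.13

The follower Meridian best-responds to any q_Y: π_M = (281 - 2Q)q_M - 90q_M.
Follower FOC: 191 - 2q_Y - 4q_M = 0, so q_M(q_Y) = (191 - 2q_Y)/4.
Yarrow substitutes q_M(q_Y) into its own profit: π_Y = q_Y(281 - 2q_Y - (191 - 2q_Y)/2) - 59q_Y = (371/2 - q_Y)q_Y - 59q_Y.
The leader's first-order condition 253/2 - 2q_Y = 0 yields q_Y = 253/4.
Then q_M = (191 - 2·(253/4))/4 = 129/8.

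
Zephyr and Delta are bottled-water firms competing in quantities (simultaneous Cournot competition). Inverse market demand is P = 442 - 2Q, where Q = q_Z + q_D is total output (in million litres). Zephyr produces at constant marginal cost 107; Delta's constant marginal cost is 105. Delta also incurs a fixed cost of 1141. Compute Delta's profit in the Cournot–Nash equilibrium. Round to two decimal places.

5243.50

Zephyr's profit: π_Z = (442 - 2Q)q_Z - (107q_Z). Setting ∂π_Z/∂q_Z = 0: 335 - 4q_Z - 2(q_D) = 0.
Delta's first-order condition: 337 - 4q_D - 2(q_Z) = 0.
So q_Z = (335 - 2q_D)/4 and q_D = (337 - 2q_Z)/4.
Solving the pair: q_Z = 111/2, q_D = 113/2.
Price P = 442 - 2·112 = 218.
Delta's profit: (218 - 105)·(113/2) - 1141 = 5243.5000.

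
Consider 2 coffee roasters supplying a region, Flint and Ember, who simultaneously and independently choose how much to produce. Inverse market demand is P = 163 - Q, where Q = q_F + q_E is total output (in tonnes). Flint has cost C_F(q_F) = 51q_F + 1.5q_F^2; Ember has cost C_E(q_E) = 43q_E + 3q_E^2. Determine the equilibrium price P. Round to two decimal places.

Flint's profit: π_F = (163 - Q)q_F - (51q_F + (3/2)q_F²). Setting ∂π_F/∂q_F = 0: 112 - 5q_F - (q_E) = 0.
Ember's profit: π_E = (163 - Q)q_E - (43q_E + 3q_E²). Setting ∂π_E/∂q_E = 0: 120 - 8q_E - (q_F) = 0.
Rearranging gives the reaction functions q_F = (112 - q_E)/5 and q_E = (120 - q_F)/8.
Substituting one into the other gives q_F = 776/39 and q_E = 488/39.
Total output Q = 1264/39, so price P = 163 - 1264/39 = 130.5897.

130.59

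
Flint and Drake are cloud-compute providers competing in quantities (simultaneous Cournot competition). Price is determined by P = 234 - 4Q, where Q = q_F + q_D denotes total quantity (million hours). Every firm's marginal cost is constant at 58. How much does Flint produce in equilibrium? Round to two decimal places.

A representative firm's profit is π_i = q_i(234 - 4Q) - 58q_i.
First-order condition (treating rivals' output as given): 176 - 8q_i - 4q_j = 0.
With identical firms every q_j equals q_i, so q_j = q_i and 176 = 12q_i, giving q_i = 44/3.

14.67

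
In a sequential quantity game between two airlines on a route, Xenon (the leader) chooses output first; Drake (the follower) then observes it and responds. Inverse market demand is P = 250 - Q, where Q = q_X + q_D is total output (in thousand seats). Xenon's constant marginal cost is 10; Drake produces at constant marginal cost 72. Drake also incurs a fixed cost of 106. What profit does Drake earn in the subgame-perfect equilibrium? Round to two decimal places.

Solve by backward induction. Given q_X, the follower Drake maximises π_D = (250 - q_X - q_D)q_D - 72q_D.
Setting the follower's marginal profit to zero, 178 - q_X - 2q_D = 0, i.e. q_D = (178 - q_X)/2.
The leader anticipates this reaction. Substituting into P = 250 - Q gives P = 161 - (1/2)q_X, so π_X = (161 - (1/2)q_X)q_X - 10q_X.
Maximising: ∂π_X/∂q_X = 151 - q_X = 0, giving q_X = 151.
Then q_D = (178 - 151)/2 = 27/2.
Price P = 250 - 329/2 = 171/2.
Drake's profit: (171/2 - 72)·(27/2) - 106 = 305/4.

76.25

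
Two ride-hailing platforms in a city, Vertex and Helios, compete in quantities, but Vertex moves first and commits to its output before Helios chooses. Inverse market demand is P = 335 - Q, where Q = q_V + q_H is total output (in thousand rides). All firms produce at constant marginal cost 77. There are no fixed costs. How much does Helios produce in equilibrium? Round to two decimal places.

The follower Helios best-responds to any q_V: π_H = (335 - Q)q_H - 77q_H.
Follower FOC: 258 - q_V - 2q_H = 0, so q_H(q_V) = (258 - q_V)/2.
Vertex substitutes q_H(q_V) into its own profit: π_V = q_V(335 - q_V - (258 - q_V)/2) - 77q_V = (206 - (1/2)q_V)q_V - 77q_V.
Leader FOC: 129 - q_V = 0, so q_V = 129.
Then q_H = (258 - 129)/2 = 129/2.

64.50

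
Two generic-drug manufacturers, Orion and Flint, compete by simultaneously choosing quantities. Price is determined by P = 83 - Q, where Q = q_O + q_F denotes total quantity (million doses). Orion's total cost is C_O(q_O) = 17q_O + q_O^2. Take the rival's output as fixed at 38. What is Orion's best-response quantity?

With the rival's output fixed at 38, Orion's profit is π_O = (83 - 38 - q_O)q_O - (17q_O + q_O²) = (45 - q_O)q_O - (17q_O + q_O²).
∂π_O/∂q_O = 28 - 4q_O = 0, so q_O = 7.

7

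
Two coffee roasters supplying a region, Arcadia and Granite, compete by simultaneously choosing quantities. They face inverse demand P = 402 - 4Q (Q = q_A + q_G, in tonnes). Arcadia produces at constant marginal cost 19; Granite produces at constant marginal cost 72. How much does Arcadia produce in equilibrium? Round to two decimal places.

Arcadia's profit: π_A = (402 - 4Q)q_A - (19q_A). Setting ∂π_A/∂q_A = 0: 383 - 8q_A - 4(q_G) = 0.
Granite's profit: π_G = (402 - 4Q)q_G - (72q_G). Setting ∂π_G/∂q_G = 0: 330 - 8q_G - 4(q_A) = 0.
Best responses: q_A = (383 - 4q_G)/8, q_G = (330 - 4q_A)/8.
Solving the pair: q_A = 109/3, q_G = 277/12.

36.33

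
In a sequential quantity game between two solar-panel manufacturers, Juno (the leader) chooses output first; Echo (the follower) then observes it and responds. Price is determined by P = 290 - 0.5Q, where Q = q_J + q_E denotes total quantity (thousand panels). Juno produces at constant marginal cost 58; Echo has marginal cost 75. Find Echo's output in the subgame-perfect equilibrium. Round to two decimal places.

Solve by backward induction. Given q_J, the follower Echo maximises π_E = (290 - (1/2)q_J - (1/2)q_E)q_E - 75q_E.
∂π_E/∂q_E = 215 - (1/2)q_J - q_E = 0 gives the reaction function q_E = (215 - (1/2)q_J).
Juno substitutes q_E(q_J) into its own profit: π_J = q_J(290 - (1/2)q_J - (215 - (1/2)q_J)/2) - 58q_J = (365/2 - (1/4)q_J)q_J - 58q_J.
The leader's first-order condition 249/2 - (1/2)q_J = 0 yields q_J = 249.
Then q_E = (215 - (1/2)·249) = 181/2.

90.50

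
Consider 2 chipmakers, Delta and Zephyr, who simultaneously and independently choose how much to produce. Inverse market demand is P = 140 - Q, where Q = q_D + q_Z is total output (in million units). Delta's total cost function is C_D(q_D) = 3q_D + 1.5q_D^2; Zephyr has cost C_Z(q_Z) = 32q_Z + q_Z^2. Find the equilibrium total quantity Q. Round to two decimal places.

Delta's profit: π_D = (140 - Q)q_D - (3q_D + (3/2)q_D²). Setting ∂π_D/∂q_D = 0: 137 - 5q_D - (q_Z) = 0.
Zephyr's profit: π_Z = (140 - Q)q_Z - (32q_Z + q_Z²). Setting ∂π_Z/∂q_Z = 0: 108 - 4q_Z - (q_D) = 0.
Rearranging gives the reaction functions q_D = (137 - q_Z)/5 and q_Z = (108 - q_D)/4.
Substituting one into the other gives q_D = 440/19 and q_Z = 403/19.
Total output Q = 440/19 + 403/19 = 843/19.

44.37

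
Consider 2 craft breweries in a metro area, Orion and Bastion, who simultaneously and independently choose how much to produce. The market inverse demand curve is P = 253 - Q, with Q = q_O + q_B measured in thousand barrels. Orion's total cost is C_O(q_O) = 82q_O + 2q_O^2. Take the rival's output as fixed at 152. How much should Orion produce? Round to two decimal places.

3.17

With the rival's output fixed at 152, Orion's profit is π_O = (253 - 152 - q_O)q_O - (82q_O + 2q_O²) = (101 - q_O)q_O - (82q_O + 2q_O²).
∂π_O/∂q_O = 19 - 6q_O = 0, so q_O = 19/6.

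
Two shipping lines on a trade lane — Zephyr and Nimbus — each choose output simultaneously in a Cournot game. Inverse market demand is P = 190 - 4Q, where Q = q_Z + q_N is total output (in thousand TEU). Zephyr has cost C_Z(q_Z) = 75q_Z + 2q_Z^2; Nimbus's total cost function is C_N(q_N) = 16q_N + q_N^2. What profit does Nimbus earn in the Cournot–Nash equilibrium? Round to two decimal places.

Zephyr's profit: π_Z = (190 - 4Q)q_Z - (75q_Z + 2q_Z²). Setting ∂π_Z/∂q_Z = 0: 115 - 12q_Z - 4(q_N) = 0.
Nimbus's first-order condition: 174 - 10q_N - 4(q_Z) = 0.
So q_Z = (115 - 4q_N)/12 and q_N = (174 - 4q_Z)/10.
Solving the pair: q_Z = 227/52, q_N = 407/26.
Price P = 190 - 4·(1041/52) = 1429/13.
Nimbus's profit: (1429/13)·(407/26) - 16·(407/26) - (407/26)² = 1225.2145.

1225.21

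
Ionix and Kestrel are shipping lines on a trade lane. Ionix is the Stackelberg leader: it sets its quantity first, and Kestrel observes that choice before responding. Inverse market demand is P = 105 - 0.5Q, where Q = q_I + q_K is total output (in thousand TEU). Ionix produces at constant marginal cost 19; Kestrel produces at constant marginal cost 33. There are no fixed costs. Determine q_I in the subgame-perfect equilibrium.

The follower Kestrel best-responds to any q_I: π_K = (105 - 0.5Q)q_K - 33q_K.
∂π_K/∂q_K = 72 - (1/2)q_I - q_K = 0 gives the reaction function q_K = (72 - (1/2)q_I).
The leader anticipates this reaction. Substituting into P = 105 - 0.5Q gives P = 69 - (1/4)q_I, so π_I = (69 - (1/4)q_I)q_I - 19q_I.
Leader FOC: 50 - (1/2)q_I = 0, so q_I = 100.
Then q_K = (72 - (1/2)·100) = 22.

100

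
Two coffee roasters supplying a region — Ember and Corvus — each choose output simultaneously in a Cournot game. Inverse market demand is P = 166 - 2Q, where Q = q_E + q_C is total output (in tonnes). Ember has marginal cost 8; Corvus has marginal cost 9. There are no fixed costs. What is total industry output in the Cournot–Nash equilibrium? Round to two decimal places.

Ember's profit: π_E = (166 - 2Q)q_E - (8q_E). Setting ∂π_E/∂q_E = 0: 158 - 4q_E - 2(q_C) = 0.
Corvus's profit: π_C = (166 - 2Q)q_C - (9q_C). Setting ∂π_C/∂q_C = 0: 157 - 4q_C - 2(q_E) = 0.
Rearranging gives the reaction functions q_E = (158 - 2q_C)/4 and q_C = (157 - 2q_E)/4.
Substituting one into the other gives q_E = 53/2 and q_C = 26.
Total output Q = 53/2 + 26 = 105/2.

52.50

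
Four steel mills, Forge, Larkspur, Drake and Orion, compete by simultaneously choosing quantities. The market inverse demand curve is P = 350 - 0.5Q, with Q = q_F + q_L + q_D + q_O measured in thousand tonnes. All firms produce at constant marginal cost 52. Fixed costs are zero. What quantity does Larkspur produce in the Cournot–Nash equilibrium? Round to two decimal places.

Each firm earns π_i = (350 - 0.5Q)q_i - 52q_i.
Setting ∂π_i/∂q_i = 0 with rivals' quantities fixed: 298 - q_i - (1/2)·Σ_{j≠i} q_j = 0.
By symmetry each firm produces the same amount; substituting Σ_{j≠i} q_j = 3q_i yields q_i = 298/(5/2) = 596/5.

119.20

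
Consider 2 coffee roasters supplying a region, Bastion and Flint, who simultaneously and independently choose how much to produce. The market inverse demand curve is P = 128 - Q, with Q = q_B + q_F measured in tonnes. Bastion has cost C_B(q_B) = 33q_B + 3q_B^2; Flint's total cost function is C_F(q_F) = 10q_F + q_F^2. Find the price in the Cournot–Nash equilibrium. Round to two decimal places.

Bastion's profit: π_B = (128 - Q)q_B - (33q_B + 3q_B²). Setting ∂π_B/∂q_B = 0: 95 - 8q_B - (q_F) = 0.
Flint's profit: π_F = (128 - Q)q_F - (10q_F + q_F²). Setting ∂π_F/∂q_F = 0: 118 - 4q_F - (q_B) = 0.
Best responses: q_B = (95 - q_F)/8, q_F = (118 - q_B)/4.
Solving the pair: q_B = 262/31, q_F = 849/31.
Total output Q = 1111/31, so price P = 128 - 1111/31 = 92.1613.

92.16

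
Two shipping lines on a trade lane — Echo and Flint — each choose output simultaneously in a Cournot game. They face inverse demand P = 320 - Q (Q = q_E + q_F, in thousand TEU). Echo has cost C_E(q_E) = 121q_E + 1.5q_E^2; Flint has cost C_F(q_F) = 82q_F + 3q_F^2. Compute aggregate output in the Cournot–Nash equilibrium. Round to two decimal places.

Echo's profit: π_E = (320 - Q)q_E - (121q_E + (3/2)q_E²). Setting ∂π_E/∂q_E = 0: 199 - 5q_E - (q_F) = 0.
Flint's first-order condition: 238 - 8q_F - (q_E) = 0.
Rearranging gives the reaction functions q_E = (199 - q_F)/5 and q_F = (238 - q_E)/8.
Solving the pair: q_E = 1354/39, q_F = 991/39.
Total output Q = 1354/39 + 991/39 = 60.1282.

60.13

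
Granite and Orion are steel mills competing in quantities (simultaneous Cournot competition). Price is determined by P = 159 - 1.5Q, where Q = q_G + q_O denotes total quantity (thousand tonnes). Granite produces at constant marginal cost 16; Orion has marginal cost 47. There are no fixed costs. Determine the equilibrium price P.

74

Granite's profit: π_G = (159 - 1.5Q)q_G - (16q_G). Setting ∂π_G/∂q_G = 0: 143 - 3q_G - (3/2)(q_O) = 0.
Orion's profit: π_O = (159 - 1.5Q)q_O - (47q_O). Setting ∂π_O/∂q_O = 0: 112 - 3q_O - (3/2)(q_G) = 0.
Best responses: q_G = (143 - (3/2)q_O)/3, q_O = (112 - (3/2)q_G)/3.
Substituting one into the other gives q_G = 116/3 and q_O = 18.
Total output Q = 170/3, so price P = 159 - (3/2)·(170/3) = 74.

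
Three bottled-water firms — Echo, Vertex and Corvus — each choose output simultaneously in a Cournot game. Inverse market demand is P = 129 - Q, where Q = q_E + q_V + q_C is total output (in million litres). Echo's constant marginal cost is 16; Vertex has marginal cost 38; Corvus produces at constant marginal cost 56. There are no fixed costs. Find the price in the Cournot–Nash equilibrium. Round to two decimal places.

Echo's profit: π_E = (129 - Q)q_E - (16q_E). Setting ∂π_E/∂q_E = 0: 113 - 2q_E - (q_V + q_C) = 0.
Vertex's first-order condition: 91 - 2q_V - (q_E + q_C) = 0.
Corvus's first-order condition: 73 - 2q_C - (q_E + q_V) = 0.
Adding the 3 conditions: 277 − 2Q − 2Q = 0, i.e. Q = 277/4.
Back-substituting: q_E = (113 − 277/4) = 175/4, q_V = (91 − 277/4) = 87/4, q_C = (73 − 277/4) = 15/4.
Total output Q = 277/4, so price P = 129 - 277/4 = 239/4.

59.75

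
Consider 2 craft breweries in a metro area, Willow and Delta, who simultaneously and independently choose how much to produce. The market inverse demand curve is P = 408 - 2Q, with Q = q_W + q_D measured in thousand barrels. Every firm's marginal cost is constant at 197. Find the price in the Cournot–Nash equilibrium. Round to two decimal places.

A representative firm's profit is π_i = q_i(408 - 2Q) - 197q_i.
Setting ∂π_i/∂q_i = 0 with rivals' quantities fixed: 211 - 4q_i - 2q_j = 0.
With identical firms every q_j equals q_i, so q_j = q_i and 211 = 6q_i, giving q_i = 211/6.
Total output Q = 211/3, so price P = 408 - 2·(211/3) = 802/3.

267.33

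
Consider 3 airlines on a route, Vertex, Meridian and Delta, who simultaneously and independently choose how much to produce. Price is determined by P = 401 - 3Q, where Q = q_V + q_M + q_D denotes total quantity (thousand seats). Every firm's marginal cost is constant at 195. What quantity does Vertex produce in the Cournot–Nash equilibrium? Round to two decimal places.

A representative firm's profit is π_i = q_i(401 - 3Q) - 195q_i.
First-order condition (treating rivals' output as given): 206 - 6q_i - 3·Σ_{j≠i} q_j = 0.
With identical firms every q_j equals q_i, so Σ_{j≠i} q_j = 2q_i and 206 = 12q_i, giving q_i = 103/6.

17.17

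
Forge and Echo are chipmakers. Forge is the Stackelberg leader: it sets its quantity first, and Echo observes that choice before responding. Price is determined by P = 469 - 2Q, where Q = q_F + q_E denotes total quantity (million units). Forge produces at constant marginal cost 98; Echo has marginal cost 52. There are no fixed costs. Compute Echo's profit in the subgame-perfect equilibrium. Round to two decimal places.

The follower Echo best-responds to any q_F: π_E = (469 - 2Q)q_E - 52q_E.
∂π_E/∂q_E = 417 - 2q_F - 4q_E = 0 gives the reaction function q_E = (417 - 2q_F)/4.
Forge substitutes q_E(q_F) into its own profit: π_F = q_F(469 - 2q_F - (417 - 2q_F)/2) - 98q_F = (521/2 - q_F)q_F - 98q_F.
Maximising: ∂π_F/∂q_F = 325/2 - 2q_F = 0, giving q_F = 325/4.
Then q_E = (417 - 2·(325/4))/4 = 509/8.
Price P = 469 - 2·(1159/8) = 717/4.
Echo's profit: (717/4 - 52)·(509/8) = 8096.2813.

8096.28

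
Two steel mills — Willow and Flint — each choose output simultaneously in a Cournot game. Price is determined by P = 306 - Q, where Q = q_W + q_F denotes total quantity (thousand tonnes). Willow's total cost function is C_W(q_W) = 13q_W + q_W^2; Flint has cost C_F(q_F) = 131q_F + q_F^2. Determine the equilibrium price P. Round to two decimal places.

Willow's profit: π_W = (306 - Q)q_W - (13q_W + q_W²). Setting ∂π_W/∂q_W = 0: 293 - 4q_W - (q_F) = 0.
Flint's profit: π_F = (306 - Q)q_F - (131q_F + q_F²). Setting ∂π_F/∂q_F = 0: 175 - 4q_F - (q_W) = 0.
Best responses: q_W = (293 - q_F)/4, q_F = (175 - q_W)/4.
Solving the pair: q_W = 997/15, q_F = 407/15.
Total output Q = 468/5, so price P = 306 - 468/5 = 1062/5.

212.40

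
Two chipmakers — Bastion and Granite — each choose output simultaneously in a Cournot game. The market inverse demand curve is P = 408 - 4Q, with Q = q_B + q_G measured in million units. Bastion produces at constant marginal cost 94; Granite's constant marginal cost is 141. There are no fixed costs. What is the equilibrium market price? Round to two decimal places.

Bastion's profit: π_B = (408 - 4Q)q_B - (94q_B). Setting ∂π_B/∂q_B = 0: 314 - 8q_B - 4(q_G) = 0.
Granite's profit: π_G = (408 - 4Q)q_G - (141q_G). Setting ∂π_G/∂q_G = 0: 267 - 8q_G - 4(q_B) = 0.
Best responses: q_B = (314 - 4q_G)/8, q_G = (267 - 4q_B)/8.
Solving the pair: q_B = 361/12, q_G = 55/3.
Total output Q = 581/12, so price P = 408 - 4·(581/12) = 643/3.

214.33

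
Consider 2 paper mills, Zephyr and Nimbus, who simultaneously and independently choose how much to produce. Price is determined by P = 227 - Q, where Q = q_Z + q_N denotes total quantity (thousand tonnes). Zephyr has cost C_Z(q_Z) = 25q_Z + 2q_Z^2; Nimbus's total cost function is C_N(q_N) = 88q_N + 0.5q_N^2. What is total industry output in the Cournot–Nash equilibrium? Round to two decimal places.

64.65

Zephyr's profit: π_Z = (227 - Q)q_Z - (25q_Z + 2q_Z²). Setting ∂π_Z/∂q_Z = 0: 202 - 6q_Z - (q_N) = 0.
Nimbus's profit: π_N = (227 - Q)q_N - (88q_N + (1/2)q_N²). Setting ∂π_N/∂q_N = 0: 139 - 3q_N - (q_Z) = 0.
Rearranging gives the reaction functions q_Z = (202 - q_N)/6 and q_N = (139 - q_Z)/3.
Solving the pair: q_Z = 467/17, q_N = 632/17.
Total output Q = 467/17 + 632/17 = 1099/17.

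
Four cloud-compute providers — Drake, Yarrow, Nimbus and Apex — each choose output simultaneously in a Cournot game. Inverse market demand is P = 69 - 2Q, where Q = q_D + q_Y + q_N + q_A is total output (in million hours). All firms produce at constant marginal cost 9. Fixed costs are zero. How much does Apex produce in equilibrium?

6

Each firm earns π_i = (69 - 2Q)q_i - 9q_i.
Setting ∂π_i/∂q_i = 0 with rivals' quantities fixed: 60 - 4q_i - 2·Σ_{j≠i} q_j = 0.
By symmetry each firm produces the same amount; substituting Σ_{j≠i} q_j = 3q_i yields q_i = 60/10 = 6.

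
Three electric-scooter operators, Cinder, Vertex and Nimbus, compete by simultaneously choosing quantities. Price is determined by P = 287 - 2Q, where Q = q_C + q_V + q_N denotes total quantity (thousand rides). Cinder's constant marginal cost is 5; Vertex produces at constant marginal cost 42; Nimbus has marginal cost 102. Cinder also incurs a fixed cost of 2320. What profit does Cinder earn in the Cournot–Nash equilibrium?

3088

Cinder's profit: π_C = (287 - 2Q)q_C - (5q_C). Setting ∂π_C/∂q_C = 0: 282 - 4q_C - 2(q_V + q_N) = 0.
Vertex's first-order condition: 245 - 4q_V - 2(q_C + q_N) = 0.
Nimbus's first-order condition: 185 - 4q_N - 2(q_C + q_V) = 0.
Adding the 3 conditions: 712 − 4Q − 4Q = 0, i.e. Q = 89.
Back-substituting: q_C = (282 − 178)/2 = 52, q_V = (245 − 178)/2 = 67/2, q_N = (185 − 178)/2 = 7/2.
Price P = 287 - 2·89 = 109.
Cinder's profit: (109 - 5)·52 - 2320 = 3088.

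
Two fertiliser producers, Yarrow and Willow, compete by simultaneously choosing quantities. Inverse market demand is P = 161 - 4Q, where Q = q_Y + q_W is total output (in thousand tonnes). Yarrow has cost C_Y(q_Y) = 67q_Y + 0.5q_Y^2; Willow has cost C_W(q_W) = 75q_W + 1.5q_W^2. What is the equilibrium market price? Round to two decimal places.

Yarrow's profit: π_Y = (161 - 4Q)q_Y - (67q_Y + (1/2)q_Y²). Setting ∂π_Y/∂q_Y = 0: 94 - 9q_Y - 4(q_W) = 0.
Willow's profit: π_W = (161 - 4Q)q_W - (75q_W + (3/2)q_W²). Setting ∂π_W/∂q_W = 0: 86 - 11q_W - 4(q_Y) = 0.
Best responses: q_Y = (94 - 4q_W)/9, q_W = (86 - 4q_Y)/11.
Substituting one into the other gives q_Y = 690/83 and q_W = 398/83.
Total output Q = 1088/83, so price P = 161 - 4·(1088/83) = 108.5663.

108.57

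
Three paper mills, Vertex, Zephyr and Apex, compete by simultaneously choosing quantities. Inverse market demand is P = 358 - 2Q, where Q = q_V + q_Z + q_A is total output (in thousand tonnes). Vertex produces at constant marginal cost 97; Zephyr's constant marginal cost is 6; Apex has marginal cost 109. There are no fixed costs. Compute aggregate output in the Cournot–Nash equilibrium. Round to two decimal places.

107.75

Vertex's profit: π_V = (358 - 2Q)q_V - (97q_V). Setting ∂π_V/∂q_V = 0: 261 - 4q_V - 2(q_Z + q_A) = 0.
Zephyr's profit: π_Z = (358 - 2Q)q_Z - (6q_Z). Setting ∂π_Z/∂q_Z = 0: 352 - 4q_Z - 2(q_V + q_A) = 0.
Apex's first-order condition: 249 - 4q_A - 2(q_V + q_Z) = 0.
Adding the 3 conditions: 862 − 4Q − 4Q = 0, i.e. Q = 431/4.
Back-substituting: q_V = (261 − 431/2)/2 = 91/4, q_Z = (352 − 431/2)/2 = 273/4, q_A = (249 − 431/2)/2 = 67/4.
Total output Q = 91/4 + 273/4 + 67/4 = 431/4.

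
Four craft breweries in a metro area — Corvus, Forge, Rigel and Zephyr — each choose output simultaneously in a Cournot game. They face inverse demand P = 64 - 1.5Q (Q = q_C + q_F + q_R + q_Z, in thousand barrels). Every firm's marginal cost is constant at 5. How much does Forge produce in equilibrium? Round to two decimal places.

7.87

Each firm earns π_i = (64 - 1.5Q)q_i - 5q_i.
Setting ∂π_i/∂q_i = 0 with rivals' quantities fixed: 59 - 3q_i - (3/2)·Σ_{j≠i} q_j = 0.
With identical firms every q_j equals q_i, so Σ_{j≠i} q_j = 3q_i and 59 = (15/2)q_i, giving q_i = 118/15.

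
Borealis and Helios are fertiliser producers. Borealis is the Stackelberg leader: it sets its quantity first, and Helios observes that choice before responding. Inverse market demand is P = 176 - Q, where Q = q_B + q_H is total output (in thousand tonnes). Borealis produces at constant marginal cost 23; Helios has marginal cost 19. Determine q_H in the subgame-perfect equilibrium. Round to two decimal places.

The follower Helios best-responds to any q_B: π_H = (176 - Q)q_H - 19q_H.
Follower FOC: 157 - q_B - 2q_H = 0, so q_H(q_B) = (157 - q_B)/2.
Borealis substitutes q_H(q_B) into its own profit: π_B = q_B(176 - q_B - (157 - q_B)/2) - 23q_B = (195/2 - (1/2)q_B)q_B - 23q_B.
Maximising: ∂π_B/∂q_B = 149/2 - q_B = 0, giving q_B = 149/2.
Then q_H = (157 - 149/2)/2 = 165/4.

41.25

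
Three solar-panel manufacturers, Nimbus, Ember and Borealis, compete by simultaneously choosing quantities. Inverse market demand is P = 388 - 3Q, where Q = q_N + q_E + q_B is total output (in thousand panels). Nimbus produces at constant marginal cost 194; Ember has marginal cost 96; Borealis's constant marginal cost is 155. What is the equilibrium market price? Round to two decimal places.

Nimbus's profit: π_N = (388 - 3Q)q_N - (194q_N). Setting ∂π_N/∂q_N = 0: 194 - 6q_N - 3(q_E + q_B) = 0.
Ember's first-order condition: 292 - 6q_E - 3(q_N + q_B) = 0.
Borealis's first-order condition: 233 - 6q_B - 3(q_N + q_E) = 0.
Adding the 3 first-order conditions: 719 − 12Q = 0, so Q = 719/12.
Back-substituting: q_N = (194 − 719/4)/3 = 19/4, q_E = (292 − 719/4)/3 = 449/12, q_B = (233 − 719/4)/3 = 71/4.
Total output Q = 719/12, so price P = 388 - 3·(719/12) = 833/4.

208.25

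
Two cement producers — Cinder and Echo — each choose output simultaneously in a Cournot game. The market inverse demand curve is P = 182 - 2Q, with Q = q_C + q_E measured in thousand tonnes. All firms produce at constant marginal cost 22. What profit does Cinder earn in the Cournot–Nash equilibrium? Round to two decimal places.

1422.22

Each firm earns π_i = (182 - 2Q)q_i - 22q_i.
Setting ∂π_i/∂q_i = 0 with rivals' quantities fixed: 160 - 4q_i - 2q_j = 0.
By symmetry each firm produces the same amount; substituting q_j = q_i yields q_i = 160/6 = 80/3.
Price P = 182 - 2·(160/3) = 226/3.
Cinder's profit: (226/3 - 22)·(80/3) = 1422.2222.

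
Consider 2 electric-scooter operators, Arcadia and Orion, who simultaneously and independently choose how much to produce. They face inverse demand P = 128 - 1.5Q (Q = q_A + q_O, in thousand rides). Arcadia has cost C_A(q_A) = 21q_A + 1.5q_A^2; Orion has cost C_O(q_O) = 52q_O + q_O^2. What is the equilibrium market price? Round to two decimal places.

89.27

Arcadia's profit: π_A = (128 - 1.5Q)q_A - (21q_A + (3/2)q_A²). Setting ∂π_A/∂q_A = 0: 107 - 6q_A - (3/2)(q_O) = 0.
Orion's first-order condition: 76 - 5q_O - (3/2)(q_A) = 0.
Best responses: q_A = (107 - (3/2)q_O)/6, q_O = (76 - (3/2)q_A)/5.
Solving the pair: q_A = 1684/111, q_O = 394/37.
Total output Q = 25.8198, so price P = 128 - (3/2)·25.8198 = 89.2703.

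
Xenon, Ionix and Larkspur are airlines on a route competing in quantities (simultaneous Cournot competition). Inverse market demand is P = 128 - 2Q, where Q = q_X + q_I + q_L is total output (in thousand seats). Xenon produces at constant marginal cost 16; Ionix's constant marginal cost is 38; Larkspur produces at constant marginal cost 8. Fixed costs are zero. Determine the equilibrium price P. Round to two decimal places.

Xenon's profit: π_X = (128 - 2Q)q_X - (16q_X). Setting ∂π_X/∂q_X = 0: 112 - 4q_X - 2(q_I + q_L) = 0.
Ionix's profit: π_I = (128 - 2Q)q_I - (38q_I). Setting ∂π_I/∂q_I = 0: 90 - 4q_I - 2(q_X + q_L) = 0.
Larkspur's profit: π_L = (128 - 2Q)q_L - (8q_L). Setting ∂π_L/∂q_L = 0: 120 - 4q_L - 2(q_X + q_I) = 0.
Adding the 3 first-order conditions: 322 − 8Q = 0, so Q = 161/4.
Back-substituting: q_X = (112 − 161/2)/2 = 63/4, q_I = (90 − 161/2)/2 = 19/4, q_L = (120 − 161/2)/2 = 79/4.
Total output Q = 161/4, so price P = 128 - 2·(161/4) = 95/2.

47.50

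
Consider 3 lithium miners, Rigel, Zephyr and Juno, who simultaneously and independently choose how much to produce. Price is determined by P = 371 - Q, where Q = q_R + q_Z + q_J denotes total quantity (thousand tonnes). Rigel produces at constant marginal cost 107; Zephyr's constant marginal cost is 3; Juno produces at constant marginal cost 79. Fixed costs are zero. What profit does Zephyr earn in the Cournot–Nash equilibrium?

Rigel's profit: π_R = (371 - Q)q_R - (107q_R). Setting ∂π_R/∂q_R = 0: 264 - 2q_R - (q_Z + q_J) = 0.
Zephyr's first-order condition: 368 - 2q_Z - (q_R + q_J) = 0.
Juno's first-order condition: 292 - 2q_J - (q_R + q_Z) = 0.
Summing all 3 equations gives 924 − 4Q = 0, hence Q = 231.
Back-substituting: q_R = (264 − 231) = 33, q_Z = (368 − 231) = 137, q_J = (292 − 231) = 61.
Price P = 371 - 231 = 140.
Zephyr's profit: (140 - 3)·137 = 18769.

18769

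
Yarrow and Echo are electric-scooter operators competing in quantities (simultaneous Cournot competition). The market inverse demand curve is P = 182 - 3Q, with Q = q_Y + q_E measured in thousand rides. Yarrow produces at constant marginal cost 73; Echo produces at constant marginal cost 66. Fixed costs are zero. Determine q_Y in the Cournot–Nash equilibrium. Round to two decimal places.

11.33

Yarrow's profit: π_Y = (182 - 3Q)q_Y - (73q_Y). Setting ∂π_Y/∂q_Y = 0: 109 - 6q_Y - 3(q_E) = 0.
Echo's first-order condition: 116 - 6q_E - 3(q_Y) = 0.
Rearranging gives the reaction functions q_Y = (109 - 3q_E)/6 and q_E = (116 - 3q_Y)/6.
Solving the pair: q_Y = 34/3, q_E = 41/3.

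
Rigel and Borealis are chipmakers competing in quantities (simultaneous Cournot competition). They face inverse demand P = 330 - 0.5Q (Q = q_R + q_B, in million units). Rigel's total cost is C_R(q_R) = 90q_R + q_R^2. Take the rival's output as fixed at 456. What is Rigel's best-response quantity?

4

With the rival's output fixed at 456, Rigel's profit is π_R = (330 - (1/2)·456 - (1/2)q_R)q_R - (90q_R + q_R²) = (102 - (1/2)q_R)q_R - (90q_R + q_R²).
∂π_R/∂q_R = 12 - 3q_R = 0, so q_R = 4.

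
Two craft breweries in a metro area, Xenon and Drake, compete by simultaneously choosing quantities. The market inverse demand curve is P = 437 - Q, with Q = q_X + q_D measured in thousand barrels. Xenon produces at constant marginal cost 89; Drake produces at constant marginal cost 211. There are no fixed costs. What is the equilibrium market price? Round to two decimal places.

Xenon's profit: π_X = (437 - Q)q_X - (89q_X). Setting ∂π_X/∂q_X = 0: 348 - 2q_X - (q_D) = 0.
Drake's first-order condition: 226 - 2q_D - (q_X) = 0.
Rearranging gives the reaction functions q_X = (348 - q_D)/2 and q_D = (226 - q_X)/2.
Substituting one into the other gives q_X = 470/3 and q_D = 104/3.
Total output Q = 574/3, so price P = 437 - 574/3 = 737/3.

245.67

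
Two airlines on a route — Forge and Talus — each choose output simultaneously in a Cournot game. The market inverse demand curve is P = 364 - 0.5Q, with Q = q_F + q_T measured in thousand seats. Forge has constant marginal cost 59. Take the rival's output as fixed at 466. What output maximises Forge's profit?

72

With the rival's output fixed at 466, Forge's profit is π_F = (364 - (1/2)·466 - (1/2)q_F)q_F - (59q_F) = (131 - (1/2)q_F)q_F - (59q_F).
∂π_F/∂q_F = 72 - q_F = 0, so q_F = 72.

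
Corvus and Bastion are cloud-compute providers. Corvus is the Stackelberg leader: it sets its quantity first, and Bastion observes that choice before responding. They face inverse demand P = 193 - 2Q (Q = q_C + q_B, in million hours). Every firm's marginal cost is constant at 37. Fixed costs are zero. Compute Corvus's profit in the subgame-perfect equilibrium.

Solve by backward induction. Given q_C, the follower Bastion maximises π_B = (193 - 2q_C - 2q_B)q_B - 37q_B.
Follower FOC: 156 - 2q_C - 4q_B = 0, so q_B(q_C) = (156 - 2q_C)/4.
Corvus substitutes q_B(q_C) into its own profit: π_C = q_C(193 - 2q_C - (156 - 2q_C)/2) - 37q_C = (115 - q_C)q_C - 37q_C.
Maximising: ∂π_C/∂q_C = 78 - 2q_C = 0, giving q_C = 39.
Then q_B = (156 - 2·39)/4 = 39/2.
Price P = 193 - 2·(117/2) = 76.
Corvus's profit: (76 - 37)·39 = 1521.

1521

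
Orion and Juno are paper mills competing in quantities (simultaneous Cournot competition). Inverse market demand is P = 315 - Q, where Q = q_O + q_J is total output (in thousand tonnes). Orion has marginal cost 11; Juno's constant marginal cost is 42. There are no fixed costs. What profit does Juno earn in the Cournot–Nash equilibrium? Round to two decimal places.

6507.11

Orion's profit: π_O = (315 - Q)q_O - (11q_O). Setting ∂π_O/∂q_O = 0: 304 - 2q_O - (q_J) = 0.
Juno's first-order condition: 273 - 2q_J - (q_O) = 0.
So q_O = (304 - q_J)/2 and q_J = (273 - q_O)/2.
Substituting one into the other gives q_O = 335/3 and q_J = 242/3.
Price P = 315 - 577/3 = 368/3.
Juno's profit: (368/3 - 42)·(242/3) = 6507.1111.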